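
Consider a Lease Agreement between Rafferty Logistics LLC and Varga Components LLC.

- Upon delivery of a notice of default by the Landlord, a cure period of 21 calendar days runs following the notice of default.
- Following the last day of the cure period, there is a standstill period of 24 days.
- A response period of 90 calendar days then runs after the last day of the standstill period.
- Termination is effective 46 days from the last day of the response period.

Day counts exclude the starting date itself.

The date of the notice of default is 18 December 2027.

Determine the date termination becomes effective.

Adding 21 calendar days to 18 December 2027 gives 8 January 2028, which is the last day of the cure period.
The last day of the standstill period: 8 January 2028 + 24 days = 1 February 2028.
The last day of the response period: 1 February 2028 + 90 days = 1 May 2028.
The date termination becomes effective: 46 calendar days after 1 May 2028 is 16 June 2028.

16 June 2028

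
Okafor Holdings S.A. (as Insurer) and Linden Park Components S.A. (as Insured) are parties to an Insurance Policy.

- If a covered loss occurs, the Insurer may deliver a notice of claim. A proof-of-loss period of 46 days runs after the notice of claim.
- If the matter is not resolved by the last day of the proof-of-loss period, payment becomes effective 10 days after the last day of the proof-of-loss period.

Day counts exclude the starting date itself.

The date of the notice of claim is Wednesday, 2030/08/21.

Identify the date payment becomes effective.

2030/10/16

The last day of the proof-of-loss period: 46 calendar days after 2030/08/21 is 2030/10/06.
Adding 10 calendar days to 2030/10/06 gives 2030/10/16, which is the date payment becomes effective.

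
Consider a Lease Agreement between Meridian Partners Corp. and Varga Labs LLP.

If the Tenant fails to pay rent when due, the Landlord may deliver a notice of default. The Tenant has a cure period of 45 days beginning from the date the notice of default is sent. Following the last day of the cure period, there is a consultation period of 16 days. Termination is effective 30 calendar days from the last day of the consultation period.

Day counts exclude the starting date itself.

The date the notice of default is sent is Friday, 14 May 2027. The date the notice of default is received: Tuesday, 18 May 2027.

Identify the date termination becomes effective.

13 August 2027

The last day of the cure period: 14 May 2027 + 45 days = 28 June 2027.
The last day of the consultation period: 28 June 2027 + 16 days = 14 July 2027.
Adding 30 calendar days to 14 July 2027 gives 13 August 2027, which is the date termination becomes effective.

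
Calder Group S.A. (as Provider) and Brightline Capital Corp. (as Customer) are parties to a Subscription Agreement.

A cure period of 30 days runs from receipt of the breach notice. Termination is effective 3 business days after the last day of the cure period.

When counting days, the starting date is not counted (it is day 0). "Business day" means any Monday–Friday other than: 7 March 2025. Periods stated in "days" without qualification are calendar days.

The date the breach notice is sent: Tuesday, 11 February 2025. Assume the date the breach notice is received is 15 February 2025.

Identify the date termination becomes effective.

The last day of the cure period: 30 calendar days after 15 February 2025 is 17 March 2025.
From Monday, 17 March 2025, 3 business days (Mar 18, Mar 19, Mar 20, skipping weekends) brings us to Thursday, 20 March 2025, which is the date termination becomes effective.

20 March 2025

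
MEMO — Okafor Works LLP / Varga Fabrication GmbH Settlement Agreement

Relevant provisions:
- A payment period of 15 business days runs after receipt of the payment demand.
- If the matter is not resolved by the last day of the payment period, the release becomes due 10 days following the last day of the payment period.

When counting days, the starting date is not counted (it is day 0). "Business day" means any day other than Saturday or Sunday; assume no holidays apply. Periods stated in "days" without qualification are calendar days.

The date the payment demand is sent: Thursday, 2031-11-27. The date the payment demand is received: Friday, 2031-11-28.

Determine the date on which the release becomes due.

From Friday, 2031-11-28, 15 business days (Dec 1, Dec 2, Dec 3, Dec 4, …, Dec 17, Dec 18, Dec 19, skipping weekends) brings us to Friday, 2031-12-19, which is the last day of the payment period.
The date on which the release becomes due: 10 calendar days after 2031-12-19 is 2031-12-29.

2031-12-29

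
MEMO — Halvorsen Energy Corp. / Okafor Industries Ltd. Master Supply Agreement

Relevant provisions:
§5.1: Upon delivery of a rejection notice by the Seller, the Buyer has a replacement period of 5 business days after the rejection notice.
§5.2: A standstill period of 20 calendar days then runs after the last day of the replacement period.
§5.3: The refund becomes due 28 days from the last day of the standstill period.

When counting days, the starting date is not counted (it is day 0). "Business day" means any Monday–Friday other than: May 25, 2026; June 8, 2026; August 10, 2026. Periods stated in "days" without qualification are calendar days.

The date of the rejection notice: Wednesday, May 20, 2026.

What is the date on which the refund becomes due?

July 15, 2026

The last day of the replacement period: 5 business days after Wednesday, May 20, 2026, skipping weekends and the listed holiday on May 25 — May 21, May 22, May 26, May 27, May 28 — lands on Thursday, May 28, 2026.
Adding 20 calendar days to May 28, 2026 gives June 17, 2026, which is the last day of the standstill period.
Adding 28 calendar days to June 17, 2026 gives July 15, 2026, which is the date on which the refund becomes due.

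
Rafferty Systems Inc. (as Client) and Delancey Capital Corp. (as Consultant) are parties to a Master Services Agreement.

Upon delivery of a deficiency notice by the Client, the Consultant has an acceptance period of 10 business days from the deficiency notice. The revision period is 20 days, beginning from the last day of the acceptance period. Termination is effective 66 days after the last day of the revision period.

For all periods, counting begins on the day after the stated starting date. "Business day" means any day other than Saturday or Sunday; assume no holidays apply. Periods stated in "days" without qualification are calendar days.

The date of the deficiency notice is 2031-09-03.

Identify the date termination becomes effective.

The last day of the acceptance period: counting 10 business days from Wednesday, 2031-09-03 (Sep 4, Sep 5, Sep 8, Sep 9, Sep 10, Sep 11, Sep 12, Sep 15, Sep 16, Sep 17, skipping weekends) reaches Wednesday, 2031-09-17.
Adding 20 calendar days to 2031-09-17 gives 2031-10-07, which is the last day of the revision period.
The date termination becomes effective: 2031-10-07 + 66 days = 2031-12-12.

2031-12-12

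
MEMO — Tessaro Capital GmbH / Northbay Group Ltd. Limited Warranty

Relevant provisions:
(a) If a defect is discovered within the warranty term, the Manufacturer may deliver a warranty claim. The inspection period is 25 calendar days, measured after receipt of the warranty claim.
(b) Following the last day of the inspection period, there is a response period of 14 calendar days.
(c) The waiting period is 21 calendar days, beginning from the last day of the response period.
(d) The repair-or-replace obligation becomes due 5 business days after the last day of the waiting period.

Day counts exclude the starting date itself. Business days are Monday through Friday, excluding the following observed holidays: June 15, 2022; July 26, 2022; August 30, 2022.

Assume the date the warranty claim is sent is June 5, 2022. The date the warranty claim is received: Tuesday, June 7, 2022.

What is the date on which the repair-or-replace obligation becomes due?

The last day of the inspection period: June 7, 2022 + 25 days = July 2, 2022.
The last day of the response period: July 2, 2022 + 14 days = July 16, 2022.
The last day of the waiting period: 21 calendar days after July 16, 2022 is August 6, 2022.
From Saturday, August 6, 2022, 5 business days (Aug 8, Aug 9, Aug 10, Aug 11, Aug 12, skipping weekends) brings us to Friday, August 12, 2022, which is the date on which the repair-or-replace obligation becomes due.

August 12, 2022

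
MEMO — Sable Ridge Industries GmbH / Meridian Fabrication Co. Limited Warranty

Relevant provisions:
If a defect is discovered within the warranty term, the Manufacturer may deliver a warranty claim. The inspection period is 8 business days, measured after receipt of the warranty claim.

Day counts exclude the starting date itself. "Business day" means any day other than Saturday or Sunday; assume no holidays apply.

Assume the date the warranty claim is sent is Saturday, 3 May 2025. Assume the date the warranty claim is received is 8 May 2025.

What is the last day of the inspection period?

The last day of the inspection period: counting 8 business days from Thursday, 8 May 2025 (May 9, May 12, May 13, May 14, May 15, May 16, May 19, May 20, skipping weekends) reaches Tuesday, 20 May 2025.

20 May 2025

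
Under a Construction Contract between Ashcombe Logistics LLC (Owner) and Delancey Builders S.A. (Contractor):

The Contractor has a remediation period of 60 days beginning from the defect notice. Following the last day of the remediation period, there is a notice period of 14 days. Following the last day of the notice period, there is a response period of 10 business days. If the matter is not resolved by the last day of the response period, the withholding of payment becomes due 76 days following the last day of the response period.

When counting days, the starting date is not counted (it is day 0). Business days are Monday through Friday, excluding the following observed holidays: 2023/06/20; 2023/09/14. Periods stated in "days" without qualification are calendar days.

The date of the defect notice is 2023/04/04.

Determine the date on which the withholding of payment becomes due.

2023/09/17

The last day of the remediation period: 2023/04/04 + 60 days = 2023/06/03.
Adding 14 calendar days to 2023/06/03 gives 2023/06/17, which is the last day of the notice period.
The last day of the response period: counting 10 business days from Saturday, 2023/06/17 (Jun 19, Jun 21, Jun 22, Jun 23, Jun 26, Jun 27, Jun 28, Jun 29, Jun 30, Jul 3, skipping weekends and the listed holiday on Jun 20) reaches Monday, 2023/07/03.
The date on which the withholding of payment becomes due: 76 calendar days after 2023/07/03 is 2023/09/17.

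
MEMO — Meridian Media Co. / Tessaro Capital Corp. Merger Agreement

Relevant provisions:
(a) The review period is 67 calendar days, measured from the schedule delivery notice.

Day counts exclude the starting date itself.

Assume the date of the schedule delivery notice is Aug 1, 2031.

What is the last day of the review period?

The last day of the review period: Aug 1, 2031 + 67 days = Oct 7, 2031.

Oct 7, 2031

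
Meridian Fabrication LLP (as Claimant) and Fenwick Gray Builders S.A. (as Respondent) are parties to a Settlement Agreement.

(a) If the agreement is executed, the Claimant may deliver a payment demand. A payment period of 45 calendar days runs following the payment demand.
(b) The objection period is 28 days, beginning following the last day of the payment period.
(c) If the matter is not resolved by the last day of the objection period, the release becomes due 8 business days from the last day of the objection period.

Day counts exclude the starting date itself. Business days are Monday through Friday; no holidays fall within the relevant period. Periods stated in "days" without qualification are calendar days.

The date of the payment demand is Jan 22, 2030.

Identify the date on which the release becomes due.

The last day of the payment period: Jan 22, 2030 + 45 days = Mar 8, 2030.
The last day of the objection period: 28 calendar days after Mar 8, 2030 is Apr 5, 2030.
The date on which the release becomes due: 8 business days after Friday, Apr 5, 2030, skipping weekends — Apr 8, Apr 9, Apr 10, Apr 11, Apr 12, Apr 15, Apr 16, Apr 17 — lands on Wednesday, Apr 17, 2030.

Apr 17, 2030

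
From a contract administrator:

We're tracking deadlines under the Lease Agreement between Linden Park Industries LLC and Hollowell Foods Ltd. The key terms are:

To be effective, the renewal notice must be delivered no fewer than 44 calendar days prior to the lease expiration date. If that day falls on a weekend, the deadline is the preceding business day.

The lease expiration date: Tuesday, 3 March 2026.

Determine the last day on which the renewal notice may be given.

3 March 2026 minus 44 days is 18 January 2026. That is a Sunday, so the deadline moves back to Friday, 16 January 2026.

16 January 2026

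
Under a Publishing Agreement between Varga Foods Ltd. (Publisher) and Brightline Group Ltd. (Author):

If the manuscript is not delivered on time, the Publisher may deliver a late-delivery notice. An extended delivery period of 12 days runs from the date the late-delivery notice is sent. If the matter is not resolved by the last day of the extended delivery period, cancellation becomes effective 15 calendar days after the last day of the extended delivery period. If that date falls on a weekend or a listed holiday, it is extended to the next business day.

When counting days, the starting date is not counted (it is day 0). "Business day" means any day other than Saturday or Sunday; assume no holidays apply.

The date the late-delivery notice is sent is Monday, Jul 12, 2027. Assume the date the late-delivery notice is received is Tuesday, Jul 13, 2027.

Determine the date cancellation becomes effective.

The last day of the extended delivery period: Jul 12, 2027 + 12 days = Jul 24, 2027.
The date cancellation becomes effective: 15 calendar days after Jul 24, 2027 is Aug 8, 2027. That falls on a Sunday, so it rolls to the next business day, Monday, Aug 9, 2027.

Aug 9, 2027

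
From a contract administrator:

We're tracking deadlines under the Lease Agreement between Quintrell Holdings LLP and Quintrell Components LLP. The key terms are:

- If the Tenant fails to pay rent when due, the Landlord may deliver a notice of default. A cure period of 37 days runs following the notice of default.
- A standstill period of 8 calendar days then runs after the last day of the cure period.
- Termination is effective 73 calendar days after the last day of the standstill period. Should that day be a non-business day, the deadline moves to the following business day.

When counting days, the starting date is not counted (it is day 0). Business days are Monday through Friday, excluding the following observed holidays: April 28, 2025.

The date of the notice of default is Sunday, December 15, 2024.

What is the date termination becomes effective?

April 14, 2025

The last day of the cure period: December 15, 2024 + 37 days = January 21, 2025.
The last day of the standstill period: 8 calendar days after January 21, 2025 is January 29, 2025.
The date termination becomes effective: January 29, 2025 + 73 days = April 12, 2025. That falls on a Saturday, so it rolls to the next business day, Monday, April 14, 2025.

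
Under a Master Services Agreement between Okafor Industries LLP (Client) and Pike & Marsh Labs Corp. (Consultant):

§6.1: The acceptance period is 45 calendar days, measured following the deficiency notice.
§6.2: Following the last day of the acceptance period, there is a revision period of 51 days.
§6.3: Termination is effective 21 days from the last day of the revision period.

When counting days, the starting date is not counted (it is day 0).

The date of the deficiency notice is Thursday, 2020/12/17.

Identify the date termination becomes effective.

2021/04/13

The last day of the acceptance period: 2020/12/17 + 45 days = 2021/01/31.
The last day of the revision period: 2021/01/31 + 51 days = 2021/03/23.
The date termination becomes effective: 2021/03/23 + 21 days = 2021/04/13.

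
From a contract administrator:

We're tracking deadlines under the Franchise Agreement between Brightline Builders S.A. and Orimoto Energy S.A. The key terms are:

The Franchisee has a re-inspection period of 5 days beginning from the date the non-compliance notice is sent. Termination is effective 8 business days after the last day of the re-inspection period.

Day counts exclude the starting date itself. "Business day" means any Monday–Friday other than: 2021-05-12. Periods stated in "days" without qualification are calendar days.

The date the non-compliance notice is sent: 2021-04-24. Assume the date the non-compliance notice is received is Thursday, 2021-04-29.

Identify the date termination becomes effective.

Adding 5 calendar days to 2021-04-24 gives 2021-04-29, which is the last day of the re-inspection period.
The date termination becomes effective: counting 8 business days from Thursday, 2021-04-29 (Apr 30, May 3, May 4, May 5, May 6, May 7, May 10, May 11, skipping weekends) reaches Tuesday, 2021-05-11.

2021-05-11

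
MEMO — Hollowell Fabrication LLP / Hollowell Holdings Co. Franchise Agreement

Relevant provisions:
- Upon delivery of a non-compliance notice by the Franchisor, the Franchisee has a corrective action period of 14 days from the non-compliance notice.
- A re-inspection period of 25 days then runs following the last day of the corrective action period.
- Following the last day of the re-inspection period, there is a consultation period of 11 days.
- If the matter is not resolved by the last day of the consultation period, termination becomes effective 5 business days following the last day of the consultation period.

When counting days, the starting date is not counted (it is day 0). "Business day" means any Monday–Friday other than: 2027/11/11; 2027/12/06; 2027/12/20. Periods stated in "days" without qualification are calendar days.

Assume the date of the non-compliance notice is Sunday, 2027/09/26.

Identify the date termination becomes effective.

2027/11/22

The last day of the corrective action period: 14 calendar days after 2027/09/26 is 2027/10/10.
The last day of the re-inspection period: 25 calendar days after 2027/10/10 is 2027/11/04.
Adding 11 calendar days to 2027/11/04 gives 2027/11/15, which is the last day of the consultation period.
The date termination becomes effective: 5 business days after Monday, 2027/11/15, skipping weekends — Nov 16, Nov 17, Nov 18, Nov 19, Nov 22 — lands on Monday, 2027/11/22.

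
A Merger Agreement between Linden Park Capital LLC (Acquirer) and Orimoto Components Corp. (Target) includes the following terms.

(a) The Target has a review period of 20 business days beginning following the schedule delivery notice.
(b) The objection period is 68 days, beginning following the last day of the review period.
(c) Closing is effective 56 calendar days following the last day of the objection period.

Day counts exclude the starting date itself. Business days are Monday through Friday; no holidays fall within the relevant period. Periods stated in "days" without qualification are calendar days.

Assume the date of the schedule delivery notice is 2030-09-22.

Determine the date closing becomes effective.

From Sunday, 2030-09-22, 20 business days (Sep 23, Sep 24, Sep 25, Sep 26, …, Oct 16, Oct 17, Oct 18, skipping weekends) brings us to Friday, 2030-10-18, which is the last day of the review period.
The last day of the objection period: 68 calendar days after 2030-10-18 is 2030-12-25.
Adding 56 calendar days to 2030-12-25 gives 2031-02-19, which is the date closing becomes effective.

2031-02-19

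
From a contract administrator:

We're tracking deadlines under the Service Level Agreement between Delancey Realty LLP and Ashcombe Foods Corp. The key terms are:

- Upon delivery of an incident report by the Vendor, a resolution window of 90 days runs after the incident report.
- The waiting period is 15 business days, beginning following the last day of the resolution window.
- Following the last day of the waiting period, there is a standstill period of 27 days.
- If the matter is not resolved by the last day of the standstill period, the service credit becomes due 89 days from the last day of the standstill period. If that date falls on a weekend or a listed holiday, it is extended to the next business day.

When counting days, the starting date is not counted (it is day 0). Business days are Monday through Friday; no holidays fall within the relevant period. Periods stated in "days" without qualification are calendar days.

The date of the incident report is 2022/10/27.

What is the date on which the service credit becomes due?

2023/06/12

The last day of the resolution window: 90 calendar days after 2022/10/27 is 2023/01/25.
The last day of the waiting period: counting 15 business days from Wednesday, 2023/01/25 (Jan 26, Jan 27, Jan 30, Jan 31, …, Feb 13, Feb 14, Feb 15, skipping weekends) reaches Wednesday, 2023/02/15.
The last day of the standstill period: 27 calendar days after 2023/02/15 is 2023/03/14.
The date on which the service credit becomes due: 89 calendar days after 2023/03/14 is 2023/06/11. That falls on a Sunday, so it rolls to the next business day, Monday, 2023/06/12.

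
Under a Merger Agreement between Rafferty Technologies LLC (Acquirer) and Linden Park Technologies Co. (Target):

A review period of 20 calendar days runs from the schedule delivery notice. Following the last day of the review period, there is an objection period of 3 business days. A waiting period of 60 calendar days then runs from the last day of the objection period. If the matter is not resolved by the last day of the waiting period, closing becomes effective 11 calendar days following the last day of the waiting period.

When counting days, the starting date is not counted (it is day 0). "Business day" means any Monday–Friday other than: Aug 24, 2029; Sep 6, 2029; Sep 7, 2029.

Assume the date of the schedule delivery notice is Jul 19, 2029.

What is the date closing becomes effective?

Oct 23, 2029

Adding 20 calendar days to Jul 19, 2029 gives Aug 8, 2029, which is the last day of the review period.
The last day of the objection period: counting 3 business days from Wednesday, Aug 8, 2029 (Aug 9, Aug 10, Aug 13, skipping weekends) reaches Monday, Aug 13, 2029.
The last day of the waiting period: Aug 13, 2029 + 60 days = Oct 12, 2029.
The date closing becomes effective: 11 calendar days after Oct 12, 2029 is Oct 23, 2029.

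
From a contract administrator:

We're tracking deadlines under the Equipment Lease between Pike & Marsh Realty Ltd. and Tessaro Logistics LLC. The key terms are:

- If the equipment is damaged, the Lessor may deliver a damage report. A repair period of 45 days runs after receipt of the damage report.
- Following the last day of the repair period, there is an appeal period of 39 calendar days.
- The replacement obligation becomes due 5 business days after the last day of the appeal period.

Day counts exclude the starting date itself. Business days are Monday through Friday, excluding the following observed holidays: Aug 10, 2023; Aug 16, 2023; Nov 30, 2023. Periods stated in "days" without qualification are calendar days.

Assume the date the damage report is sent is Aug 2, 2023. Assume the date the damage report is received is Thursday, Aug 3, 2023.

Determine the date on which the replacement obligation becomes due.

Adding 45 calendar days to Aug 3, 2023 gives Sep 17, 2023, which is the last day of the repair period.
The last day of the appeal period: Sep 17, 2023 + 39 days = Oct 26, 2023.
From Thursday, Oct 26, 2023, 5 business days (Oct 27, Oct 30, Oct 31, Nov 1, Nov 2, skipping weekends) brings us to Thursday, Nov 2, 2023, which is the date on which the replacement obligation becomes due.

Nov 2, 2023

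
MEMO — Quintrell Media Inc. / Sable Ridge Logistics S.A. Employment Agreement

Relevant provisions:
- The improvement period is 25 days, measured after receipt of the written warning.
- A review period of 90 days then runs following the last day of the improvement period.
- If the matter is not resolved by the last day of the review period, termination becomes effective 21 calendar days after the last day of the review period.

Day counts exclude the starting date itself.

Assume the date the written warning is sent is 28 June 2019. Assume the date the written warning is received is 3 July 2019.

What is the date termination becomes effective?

16 November 2019

The last day of the improvement period: 25 calendar days after 3 July 2019 is 28 July 2019.
The last day of the review period: 90 calendar days after 28 July 2019 is 26 October 2019.
Adding 21 calendar days to 26 October 2019 gives 16 November 2019, which is the date termination becomes effective.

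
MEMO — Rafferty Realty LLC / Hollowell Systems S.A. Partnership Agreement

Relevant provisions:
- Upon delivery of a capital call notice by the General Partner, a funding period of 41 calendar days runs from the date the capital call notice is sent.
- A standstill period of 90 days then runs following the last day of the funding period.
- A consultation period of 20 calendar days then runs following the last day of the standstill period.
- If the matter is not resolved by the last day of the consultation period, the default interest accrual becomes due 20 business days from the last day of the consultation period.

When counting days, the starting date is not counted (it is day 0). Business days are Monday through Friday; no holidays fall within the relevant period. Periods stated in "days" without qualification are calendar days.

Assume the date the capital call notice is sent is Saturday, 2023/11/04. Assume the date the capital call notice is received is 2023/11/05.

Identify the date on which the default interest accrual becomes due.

2024/05/01

The last day of the funding period: 41 calendar days after 2023/11/04 is 2023/12/15.
Adding 90 calendar days to 2023/12/15 gives 2024/03/14, which is the last day of the standstill period.
The last day of the consultation period: 20 calendar days after 2024/03/14 is 2024/04/03.
From Wednesday, 2024/04/03, 20 business days (Apr 4, Apr 5, Apr 8, Apr 9, …, Apr 29, Apr 30, May 1, skipping weekends) brings us to Wednesday, 2024/05/01, which is the date on which the default interest accrual becomes due.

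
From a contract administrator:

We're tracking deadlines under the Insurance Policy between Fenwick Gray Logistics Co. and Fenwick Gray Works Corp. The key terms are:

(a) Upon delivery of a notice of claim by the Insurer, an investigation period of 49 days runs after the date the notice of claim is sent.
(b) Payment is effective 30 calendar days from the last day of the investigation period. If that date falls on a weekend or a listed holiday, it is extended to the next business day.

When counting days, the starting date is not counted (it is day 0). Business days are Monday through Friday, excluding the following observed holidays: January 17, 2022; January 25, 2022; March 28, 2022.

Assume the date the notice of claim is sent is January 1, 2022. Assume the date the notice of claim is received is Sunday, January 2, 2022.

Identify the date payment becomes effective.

March 21, 2022

The last day of the investigation period: January 1, 2022 + 49 days = February 19, 2022.
The date payment becomes effective: 30 calendar days after February 19, 2022 is March 21, 2022. March 21, 2022 is a Monday and is not a listed holiday, so no roll-forward applies.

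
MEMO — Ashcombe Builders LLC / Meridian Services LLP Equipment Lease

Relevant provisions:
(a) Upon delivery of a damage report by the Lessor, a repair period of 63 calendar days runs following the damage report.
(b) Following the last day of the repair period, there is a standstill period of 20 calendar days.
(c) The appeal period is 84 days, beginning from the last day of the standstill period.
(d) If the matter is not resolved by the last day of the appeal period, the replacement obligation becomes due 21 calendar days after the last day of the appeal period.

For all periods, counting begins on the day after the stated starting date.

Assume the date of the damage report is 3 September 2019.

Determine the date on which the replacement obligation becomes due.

The last day of the repair period: 63 calendar days after 3 September 2019 is 5 November 2019.
The last day of the standstill period: 20 calendar days after 5 November 2019 is 25 November 2019.
Adding 84 calendar days to 25 November 2019 gives 17 February 2020, which is the last day of the appeal period.
The date on which the replacement obligation becomes due: 17 February 2020 + 21 days = 9 March 2020.

9 March 2020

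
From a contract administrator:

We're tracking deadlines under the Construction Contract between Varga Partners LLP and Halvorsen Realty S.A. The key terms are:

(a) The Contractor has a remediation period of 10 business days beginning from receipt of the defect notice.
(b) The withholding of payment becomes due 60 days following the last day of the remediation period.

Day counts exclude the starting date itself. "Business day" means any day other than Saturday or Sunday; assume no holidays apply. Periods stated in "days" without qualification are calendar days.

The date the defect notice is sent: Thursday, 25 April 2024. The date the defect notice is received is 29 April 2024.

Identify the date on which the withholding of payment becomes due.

12 July 2024

The last day of the remediation period: counting 10 business days from Monday, 29 April 2024 (Apr 30, May 1, May 2, May 3, May 6, May 7, May 8, May 9, May 10, May 13, skipping weekends) reaches Monday, 13 May 2024.
Adding 60 calendar days to 13 May 2024 gives 12 July 2024, which is the date on which the withholding of payment becomes due.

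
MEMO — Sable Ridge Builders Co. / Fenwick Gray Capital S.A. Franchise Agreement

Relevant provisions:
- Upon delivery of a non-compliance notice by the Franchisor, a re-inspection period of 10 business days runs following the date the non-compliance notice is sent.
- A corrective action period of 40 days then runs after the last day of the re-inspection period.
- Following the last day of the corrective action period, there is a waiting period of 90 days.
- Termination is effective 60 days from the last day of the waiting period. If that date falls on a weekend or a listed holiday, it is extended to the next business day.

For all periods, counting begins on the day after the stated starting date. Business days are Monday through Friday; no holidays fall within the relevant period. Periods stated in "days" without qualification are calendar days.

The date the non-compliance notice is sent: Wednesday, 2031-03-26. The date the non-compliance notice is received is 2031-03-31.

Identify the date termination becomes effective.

2031-10-16

The last day of the re-inspection period: counting 10 business days from Wednesday, 2031-03-26 (Mar 27, Mar 28, Mar 31, Apr 1, Apr 2, Apr 3, Apr 4, Apr 7, Apr 8, Apr 9, skipping weekends) reaches Wednesday, 2031-04-09.
Adding 40 calendar days to 2031-04-09 gives 2031-05-19, which is the last day of the corrective action period.
The last day of the waiting period: 2031-05-19 + 90 days = 2031-08-17.
Adding 60 calendar days to 2031-08-17 gives 2031-10-16, which is the date termination becomes effective. 2031-10-16 is a Thursday, so no roll-forward applies.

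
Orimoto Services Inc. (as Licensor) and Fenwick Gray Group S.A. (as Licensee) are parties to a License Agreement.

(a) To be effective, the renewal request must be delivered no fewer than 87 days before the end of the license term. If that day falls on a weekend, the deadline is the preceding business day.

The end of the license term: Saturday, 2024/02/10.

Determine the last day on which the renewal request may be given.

2024/02/10 minus 87 days is 2023/11/15. That is a Wednesday, so no adjustment is needed.

2023/11/15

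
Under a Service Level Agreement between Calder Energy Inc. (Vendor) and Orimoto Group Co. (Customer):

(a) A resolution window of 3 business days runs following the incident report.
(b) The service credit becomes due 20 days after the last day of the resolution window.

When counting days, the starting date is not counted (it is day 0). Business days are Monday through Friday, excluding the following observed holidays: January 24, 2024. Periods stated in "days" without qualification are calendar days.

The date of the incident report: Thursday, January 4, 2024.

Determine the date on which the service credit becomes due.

The last day of the resolution window: 3 business days after Thursday, January 4, 2024, skipping weekends — Jan 5, Jan 8, Jan 9 — lands on Tuesday, January 9, 2024.
The date on which the service credit becomes due: 20 calendar days after January 9, 2024 is January 29, 2024.

January 29, 2024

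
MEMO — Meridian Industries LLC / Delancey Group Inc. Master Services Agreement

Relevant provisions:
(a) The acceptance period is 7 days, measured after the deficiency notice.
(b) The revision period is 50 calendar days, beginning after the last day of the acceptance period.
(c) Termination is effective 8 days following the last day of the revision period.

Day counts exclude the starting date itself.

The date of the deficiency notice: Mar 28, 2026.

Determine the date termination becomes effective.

The last day of the acceptance period: 7 calendar days after Mar 28, 2026 is Apr 4, 2026.
The last day of the revision period: Apr 4, 2026 + 50 days = May 24, 2026.
Adding 8 calendar days to May 24, 2026 gives Jun 1, 2026, which is the date termination becomes effective.

Jun 1, 2026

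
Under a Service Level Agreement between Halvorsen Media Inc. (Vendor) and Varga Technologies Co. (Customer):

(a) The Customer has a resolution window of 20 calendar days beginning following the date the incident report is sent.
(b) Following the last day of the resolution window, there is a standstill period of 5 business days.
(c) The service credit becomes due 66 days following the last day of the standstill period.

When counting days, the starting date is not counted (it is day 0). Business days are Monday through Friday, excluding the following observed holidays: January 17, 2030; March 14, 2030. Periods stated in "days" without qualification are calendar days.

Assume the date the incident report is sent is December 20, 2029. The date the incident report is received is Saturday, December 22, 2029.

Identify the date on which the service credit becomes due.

March 23, 2030

The last day of the resolution window: December 20, 2029 + 20 days = January 9, 2030.
The last day of the standstill period: counting 5 business days from Wednesday, January 9, 2030 (Jan 10, Jan 11, Jan 14, Jan 15, Jan 16, skipping weekends) reaches Wednesday, January 16, 2030.
Adding 66 calendar days to January 16, 2030 gives March 23, 2030, which is the date on which the service credit becomes due.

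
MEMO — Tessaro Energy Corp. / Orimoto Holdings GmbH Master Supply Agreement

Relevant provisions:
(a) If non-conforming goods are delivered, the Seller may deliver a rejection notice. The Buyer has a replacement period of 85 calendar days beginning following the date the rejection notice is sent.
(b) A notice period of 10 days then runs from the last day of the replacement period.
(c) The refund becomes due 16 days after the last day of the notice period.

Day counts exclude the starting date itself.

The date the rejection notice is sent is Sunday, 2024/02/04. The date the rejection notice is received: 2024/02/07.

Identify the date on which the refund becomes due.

Adding 85 calendar days to 2024/02/04 gives 2024/04/29, which is the last day of the replacement period.
The last day of the notice period: 10 calendar days after 2024/04/29 is 2024/05/09.
The date on which the refund becomes due: 2024/05/09 + 16 days = 2024/05/25.

2024/05/25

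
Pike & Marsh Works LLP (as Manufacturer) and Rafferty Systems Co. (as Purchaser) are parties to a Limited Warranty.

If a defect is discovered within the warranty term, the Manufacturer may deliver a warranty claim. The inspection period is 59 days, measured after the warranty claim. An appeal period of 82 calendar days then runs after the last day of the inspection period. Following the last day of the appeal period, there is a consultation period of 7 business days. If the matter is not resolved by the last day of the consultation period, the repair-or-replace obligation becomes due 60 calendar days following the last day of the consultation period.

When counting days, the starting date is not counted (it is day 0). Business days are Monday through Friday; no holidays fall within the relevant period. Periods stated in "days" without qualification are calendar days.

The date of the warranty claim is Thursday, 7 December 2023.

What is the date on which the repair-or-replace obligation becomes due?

The last day of the inspection period: 59 calendar days after 7 December 2023 is 4 February 2024.
The last day of the appeal period: 82 calendar days after 4 February 2024 is 26 April 2024.
The last day of the consultation period: 7 business days after Friday, 26 April 2024, skipping weekends — Apr 29, Apr 30, May 1, May 2, May 3, May 6, May 7 — lands on Tuesday, 7 May 2024.
Adding 60 calendar days to 7 May 2024 gives 6 July 2024, which is the date on which the repair-or-replace obligation becomes due.

6 July 2024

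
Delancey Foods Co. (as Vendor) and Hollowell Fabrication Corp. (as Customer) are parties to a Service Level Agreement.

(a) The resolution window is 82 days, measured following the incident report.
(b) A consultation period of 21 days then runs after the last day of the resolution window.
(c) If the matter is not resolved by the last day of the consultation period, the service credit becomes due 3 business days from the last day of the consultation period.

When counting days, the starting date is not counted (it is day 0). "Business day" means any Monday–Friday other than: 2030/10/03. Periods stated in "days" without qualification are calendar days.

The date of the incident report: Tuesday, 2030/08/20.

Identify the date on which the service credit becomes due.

The last day of the resolution window: 2030/08/20 + 82 days = 2030/11/10.
The last day of the consultation period: 21 calendar days after 2030/11/10 is 2030/12/01.
The date on which the service credit becomes due: 3 business days after Sunday, 2030/12/01, skipping weekends — Dec 2, Dec 3, Dec 4 — lands on Wednesday, 2030/12/04.

2030/12/04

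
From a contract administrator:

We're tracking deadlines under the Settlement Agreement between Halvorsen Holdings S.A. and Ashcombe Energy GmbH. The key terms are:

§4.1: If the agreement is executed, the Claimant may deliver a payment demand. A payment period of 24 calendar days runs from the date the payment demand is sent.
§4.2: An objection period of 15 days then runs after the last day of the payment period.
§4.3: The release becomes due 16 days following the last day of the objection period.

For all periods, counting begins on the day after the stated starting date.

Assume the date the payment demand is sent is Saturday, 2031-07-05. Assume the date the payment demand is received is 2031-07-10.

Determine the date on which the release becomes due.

2031-08-29

Adding 24 calendar days to 2031-07-05 gives 2031-07-29, which is the last day of the payment period.
Adding 15 calendar days to 2031-07-29 gives 2031-08-13, which is the last day of the objection period.
The date on which the release becomes due: 2031-08-13 + 16 days = 2031-08-29.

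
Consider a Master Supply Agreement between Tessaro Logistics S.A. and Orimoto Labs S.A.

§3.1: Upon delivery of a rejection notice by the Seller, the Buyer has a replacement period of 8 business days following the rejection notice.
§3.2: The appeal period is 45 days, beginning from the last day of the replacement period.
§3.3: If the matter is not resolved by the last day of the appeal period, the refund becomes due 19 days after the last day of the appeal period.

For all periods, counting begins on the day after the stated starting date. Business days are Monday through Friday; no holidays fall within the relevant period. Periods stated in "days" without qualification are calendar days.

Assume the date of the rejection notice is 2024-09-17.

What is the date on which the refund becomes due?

From Tuesday, 2024-09-17, 8 business days (Sep 18, Sep 19, Sep 20, Sep 23, Sep 24, Sep 25, Sep 26, Sep 27, skipping weekends) brings us to Friday, 2024-09-27, which is the last day of the replacement period.
Adding 45 calendar days to 2024-09-27 gives 2024-11-11, which is the last day of the appeal period.
The date on which the refund becomes due: 2024-11-11 + 19 days = 2024-11-30.

2024-11-30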